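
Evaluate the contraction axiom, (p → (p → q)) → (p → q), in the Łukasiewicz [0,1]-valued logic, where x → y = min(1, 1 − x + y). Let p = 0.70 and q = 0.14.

p → q = min(1, 1 − 0.70 + 0.14) = min(1, 0.44) = 0.44
p → (p → q) = min(1, 1 − 0.70 + 0.44) = min(1, 0.74) = 0.74
(p → (p → q)) → (p → q) = min(1, 1 − 0.74 + 0.44) = min(1, 0.70) = 0.70
(The value 0.70 < 1 shows this instance is not satisfied; fails in Ł∞ (the t-norm is not idempotent).)

0.70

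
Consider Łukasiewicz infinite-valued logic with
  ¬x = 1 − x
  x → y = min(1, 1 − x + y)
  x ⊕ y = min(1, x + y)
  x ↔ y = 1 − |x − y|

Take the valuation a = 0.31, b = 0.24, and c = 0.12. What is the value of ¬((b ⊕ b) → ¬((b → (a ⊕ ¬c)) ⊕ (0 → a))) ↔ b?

0.76

b ⊕ b = min(1, 0.24 + 0.24) = min(1, 0.48) = 0.48
¬c = 1 − 0.12 = 0.88
a ⊕ ¬c = min(1, 0.31 + 0.88) = min(1, 1.19) = 1.00
b → (a ⊕ ¬c) = min(1, 1 − 0.24 + 1.00) = min(1, 1.76) = 1.00
0 → a = min(1, 1 − 0.00 + 0.31) = min(1, 1.31) = 1.00
(b → (a ⊕ ¬c)) ⊕ (0 → a) = min(1, 1.00 + 1.00) = min(1, 2.00) = 1.00
¬((b → (a ⊕ ¬c)) ⊕ (0 → a)) = 1 − 1.00 = 0.00
(b ⊕ b) → ¬((b → (a ⊕ ¬c)) ⊕ (0 → a)) = min(1, 1 − 0.48 + 0.00) = min(1, 0.52) = 0.52
¬((b ⊕ b) → ¬((b → (a ⊕ ¬c)) ⊕ (0 → a))) = 1 − 0.52 = 0.48
¬((b ⊕ b) → ¬((b → (a ⊕ ¬c)) ⊕ (0 → a))) ↔ b = 1 − |0.48 − 0.24| = 1 − 0.24 = 0.76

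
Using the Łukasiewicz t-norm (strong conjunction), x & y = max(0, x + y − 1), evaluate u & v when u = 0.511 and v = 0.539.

0.050

u & v = max(0, 0.511 + 0.539 − 1) = max(0, 0.050) = 0.050
For comparison, the Gödel (minimum) t-norm min(x, y) would give 0.511.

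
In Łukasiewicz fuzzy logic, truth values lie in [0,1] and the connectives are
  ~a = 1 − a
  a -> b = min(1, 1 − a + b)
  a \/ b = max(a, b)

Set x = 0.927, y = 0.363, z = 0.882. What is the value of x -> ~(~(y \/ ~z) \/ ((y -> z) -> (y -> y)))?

0.073

~z = 1 − 0.882 = 0.118
y \/ ~z = max(0.363, 0.118) = 0.363
~(y \/ ~z) = 1 − 0.363 = 0.637
y -> z = min(1, 1 − 0.363 + 0.882) = min(1, 1.519) = 1.000
y -> y = min(1, 1 − 0.363 + 0.363) = min(1, 1.000) = 1.000
(y -> z) -> (y -> y) = min(1, 1 − 1.000 + 1.000) = min(1, 1.000) = 1.000
~(y \/ ~z) \/ ((y -> z) -> (y -> y)) = max(0.637, 1.000) = 1.000
~(~(y \/ ~z) \/ ((y -> z) -> (y -> y))) = 1 − 1.000 = 0.000
x -> ~(~(y \/ ~z) \/ ((y -> z) -> (y -> y))) = min(1, 1 − 0.927 + 0.000) = min(1, 0.073) = 0.073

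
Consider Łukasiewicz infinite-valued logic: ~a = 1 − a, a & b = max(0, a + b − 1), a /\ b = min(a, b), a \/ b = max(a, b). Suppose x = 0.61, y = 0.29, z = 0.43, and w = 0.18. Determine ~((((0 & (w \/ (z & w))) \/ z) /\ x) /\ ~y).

0.57

z & w = max(0, 0.43 + 0.18 − 1) = max(0, -0.39) = 0.00
w \/ (z & w) = max(0.18, 0.00) = 0.18
0 & (w \/ (z & w)) = max(0, 0.00 + 0.18 − 1) = max(0, -0.82) = 0.00
(0 & (w \/ (z & w))) \/ z = max(0.00, 0.43) = 0.43
((0 & (w \/ (z & w))) \/ z) /\ x = min(0.43, 0.61) = 0.43
~y = 1 − 0.29 = 0.71
(((0 & (w \/ (z & w))) \/ z) /\ x) /\ ~y = min(0.43, 0.71) = 0.43
~((((0 & (w \/ (z & w))) \/ z) /\ x) /\ ~y) = 1 − 0.43 = 0.57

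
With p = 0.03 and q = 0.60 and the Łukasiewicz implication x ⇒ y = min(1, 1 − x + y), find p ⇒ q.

1.00

p ⇒ q = min(1, 1 − 0.03 + 0.60) = min(1, 1.57) = 1.00
For comparison, the Gödel implication (1 if x ≤ y else y) would give 1.00.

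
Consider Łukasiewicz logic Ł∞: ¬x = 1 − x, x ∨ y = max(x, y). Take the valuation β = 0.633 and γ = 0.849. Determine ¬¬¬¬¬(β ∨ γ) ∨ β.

β ∨ γ = max(0.633, 0.849) = 0.849
¬(β ∨ γ) = 1 − 0.849 = 0.151
¬¬(β ∨ γ) = 1 − 0.151 = 0.849
¬¬¬(β ∨ γ) = 1 − 0.849 = 0.151
¬¬¬¬(β ∨ γ) = 1 − 0.151 = 0.849
¬¬¬¬¬(β ∨ γ) = 1 − 0.849 = 0.151
¬¬¬¬¬(β ∨ γ) ∨ β = max(0.151, 0.633) = 0.633

0.633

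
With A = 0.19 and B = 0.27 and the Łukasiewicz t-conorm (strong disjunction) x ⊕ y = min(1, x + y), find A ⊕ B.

0.46

A ⊕ B = min(1, 0.19 + 0.27) = min(1, 0.46) = 0.46
For comparison, the Gödel t-conorm max(x, y) would give 0.27.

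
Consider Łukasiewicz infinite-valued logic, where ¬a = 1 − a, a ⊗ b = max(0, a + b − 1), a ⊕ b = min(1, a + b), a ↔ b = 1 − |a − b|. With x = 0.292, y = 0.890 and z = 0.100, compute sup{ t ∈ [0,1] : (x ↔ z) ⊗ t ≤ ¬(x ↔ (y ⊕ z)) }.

0.890

x ↔ z = 1 − |0.292 − 0.100| = 1 − 0.192 = 0.808
So the left factor is x ↔ z = 0.808.
y ⊕ z = min(1, 0.890 + 0.100) = min(1, 0.990) = 0.990
x ↔ (y ⊕ z) = 1 − |0.292 − 0.990| = 1 − 0.698 = 0.302
¬(x ↔ (y ⊕ z)) = 1 − 0.302 = 0.698
So the right-hand bound is ¬(x ↔ (y ⊕ z)) = 0.698.
The residuum of the Łukasiewicz t-norm gives the supremum: min(1, 1 − 0.808 + 0.698).
1 − 0.808 + 0.698 = 0.890, so t = min(1, 0.890) = 0.890.
Check: 0.808 ⊗ 0.890 = max(0, 0.698) = 0.698 ≤ 0.698.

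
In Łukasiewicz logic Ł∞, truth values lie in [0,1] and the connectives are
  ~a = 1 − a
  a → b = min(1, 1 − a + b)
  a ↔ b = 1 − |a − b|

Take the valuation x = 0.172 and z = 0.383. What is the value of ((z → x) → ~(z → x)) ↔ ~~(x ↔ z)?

0.633

z → x = min(1, 1 − 0.383 + 0.172) = min(1, 0.789) = 0.789
~(z → x) = 1 − 0.789 = 0.211
(z → x) → ~(z → x) = min(1, 1 − 0.789 + 0.211) = min(1, 0.422) = 0.422
x ↔ z = 1 − |0.172 − 0.383| = 1 − 0.211 = 0.789
~(x ↔ z) = 1 − 0.789 = 0.211
~~(x ↔ z) = 1 − 0.211 = 0.789
((z → x) → ~(z → x)) ↔ ~~(x ↔ z) = 1 − |0.422 − 0.789| = 1 − 0.367 = 0.633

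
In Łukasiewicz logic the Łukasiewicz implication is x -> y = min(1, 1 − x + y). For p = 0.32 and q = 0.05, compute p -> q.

0.73

p -> q = min(1, 1 − 0.32 + 0.05) = min(1, 0.73) = 0.73
For comparison, the Gödel implication (1 if x ≤ y else y) would give 0.05.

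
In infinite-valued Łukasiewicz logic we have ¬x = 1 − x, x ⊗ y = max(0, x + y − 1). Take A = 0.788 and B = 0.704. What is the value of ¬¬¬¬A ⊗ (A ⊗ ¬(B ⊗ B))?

¬A = 1 − 0.788 = 0.212
¬¬A = 1 − 0.212 = 0.788
¬¬¬A = 1 − 0.788 = 0.212
¬¬¬¬A = 1 − 0.212 = 0.788
B ⊗ B = max(0, 0.704 + 0.704 − 1) = max(0, 0.408) = 0.408
¬(B ⊗ B) = 1 − 0.408 = 0.592
A ⊗ ¬(B ⊗ B) = max(0, 0.788 + 0.592 − 1) = max(0, 0.380) = 0.380
¬¬¬¬A ⊗ (A ⊗ ¬(B ⊗ B)) = max(0, 0.788 + 0.380 − 1) = max(0, 0.168) = 0.168

0.168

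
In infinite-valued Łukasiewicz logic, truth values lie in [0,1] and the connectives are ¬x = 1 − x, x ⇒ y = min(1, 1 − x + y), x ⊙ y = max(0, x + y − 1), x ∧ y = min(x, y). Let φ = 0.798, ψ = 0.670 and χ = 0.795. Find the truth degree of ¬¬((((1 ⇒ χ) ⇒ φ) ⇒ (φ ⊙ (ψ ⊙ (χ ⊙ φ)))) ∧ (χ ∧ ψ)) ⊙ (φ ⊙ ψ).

1 ⇒ χ = min(1, 1 − 1.000 + 0.795) = min(1, 0.795) = 0.795
(1 ⇒ χ) ⇒ φ = min(1, 1 − 0.795 + 0.798) = min(1, 1.003) = 1.000
χ ⊙ φ = max(0, 0.795 + 0.798 − 1) = max(0, 0.593) = 0.593
ψ ⊙ (χ ⊙ φ) = max(0, 0.670 + 0.593 − 1) = max(0, 0.263) = 0.263
φ ⊙ (ψ ⊙ (χ ⊙ φ)) = max(0, 0.798 + 0.263 − 1) = max(0, 0.061) = 0.061
((1 ⇒ χ) ⇒ φ) ⇒ (φ ⊙ (ψ ⊙ (χ ⊙ φ))) = min(1, 1 − 1.000 + 0.061) = min(1, 0.061) = 0.061
χ ∧ ψ = min(0.795, 0.670) = 0.670
(((1 ⇒ χ) ⇒ φ) ⇒ (φ ⊙ (ψ ⊙ (χ ⊙ φ)))) ∧ (χ ∧ ψ) = min(0.061, 0.670) = 0.061
¬((((1 ⇒ χ) ⇒ φ) ⇒ (φ ⊙ (ψ ⊙ (χ ⊙ φ)))) ∧ (χ ∧ ψ)) = 1 − 0.061 = 0.939
¬¬((((1 ⇒ χ) ⇒ φ) ⇒ (φ ⊙ (ψ ⊙ (χ ⊙ φ)))) ∧ (χ ∧ ψ)) = 1 − 0.939 = 0.061
φ ⊙ ψ = max(0, 0.798 + 0.670 − 1) = max(0, 0.468) = 0.468
¬¬((((1 ⇒ χ) ⇒ φ) ⇒ (φ ⊙ (ψ ⊙ (χ ⊙ φ)))) ∧ (χ ∧ ψ)) ⊙ (φ ⊙ ψ) = max(0, 0.061 + 0.468 − 1) = max(0, -0.471) = 0.000

0.000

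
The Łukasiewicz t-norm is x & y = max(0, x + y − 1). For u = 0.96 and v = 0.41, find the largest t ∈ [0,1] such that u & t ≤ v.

0.45

The residuum of the Łukasiewicz t-norm gives the supremum: min(1, 1 − 0.96 + 0.41).
1 − 0.96 + 0.41 = 0.45, so t = min(1, 0.45) = 0.45.
Check: 0.96 & 0.45 = max(0, 0.41) = 0.41 ≤ 0.41.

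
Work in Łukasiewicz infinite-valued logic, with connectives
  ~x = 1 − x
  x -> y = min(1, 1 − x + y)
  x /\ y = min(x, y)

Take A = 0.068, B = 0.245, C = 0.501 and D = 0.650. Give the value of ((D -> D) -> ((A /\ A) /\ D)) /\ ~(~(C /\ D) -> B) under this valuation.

0.068

D -> D = min(1, 1 − 0.650 + 0.650) = min(1, 1.000) = 1.000
A /\ A = min(0.068, 0.068) = 0.068
(A /\ A) /\ D = min(0.068, 0.650) = 0.068
(D -> D) -> ((A /\ A) /\ D) = min(1, 1 − 1.000 + 0.068) = min(1, 0.068) = 0.068
C /\ D = min(0.501, 0.650) = 0.501
~(C /\ D) = 1 − 0.501 = 0.499
~(C /\ D) -> B = min(1, 1 − 0.499 + 0.245) = min(1, 0.746) = 0.746
~(~(C /\ D) -> B) = 1 − 0.746 = 0.254
((D -> D) -> ((A /\ A) /\ D)) /\ ~(~(C /\ D) -> B) = min(0.068, 0.254) = 0.068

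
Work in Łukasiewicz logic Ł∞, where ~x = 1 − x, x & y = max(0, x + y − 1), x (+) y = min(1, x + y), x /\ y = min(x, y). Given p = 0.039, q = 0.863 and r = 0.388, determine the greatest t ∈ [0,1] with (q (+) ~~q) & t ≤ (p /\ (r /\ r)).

0.039

~q = 1 − 0.863 = 0.137
~~q = 1 − 0.137 = 0.863
q (+) ~~q = min(1, 0.863 + 0.863) = min(1, 1.726) = 1.000
So the left factor is q (+) ~~q = 1.000.
r /\ r = min(0.388, 0.388) = 0.388
p /\ (r /\ r) = min(0.039, 0.388) = 0.039
So the right-hand bound is p /\ (r /\ r) = 0.039.
The residuum of the Łukasiewicz t-norm gives the supremum: min(1, 1 − 1.000 + 0.039).
1 − 1.000 + 0.039 = 0.039, so t = min(1, 0.039) = 0.039.
Check: 1.000 & 0.039 = max(0, 0.039) = 0.039 ≤ 0.039.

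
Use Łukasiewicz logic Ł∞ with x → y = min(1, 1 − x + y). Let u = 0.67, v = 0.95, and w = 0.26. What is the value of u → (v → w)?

v → w = min(1, 1 − 0.95 + 0.26) = min(1, 0.31) = 0.31
u → (v → w) = min(1, 1 − 0.67 + 0.31) = min(1, 0.64) = 0.64

0.64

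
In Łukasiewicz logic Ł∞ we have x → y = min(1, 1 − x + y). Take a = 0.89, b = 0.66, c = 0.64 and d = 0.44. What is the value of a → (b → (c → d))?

c → d = min(1, 1 − 0.64 + 0.44) = min(1, 0.80) = 0.80
b → (c → d) = min(1, 1 − 0.66 + 0.80) = min(1, 1.14) = 1.00
a → (b → (c → d)) = min(1, 1 − 0.89 + 1.00) = min(1, 1.11) = 1.00

1.00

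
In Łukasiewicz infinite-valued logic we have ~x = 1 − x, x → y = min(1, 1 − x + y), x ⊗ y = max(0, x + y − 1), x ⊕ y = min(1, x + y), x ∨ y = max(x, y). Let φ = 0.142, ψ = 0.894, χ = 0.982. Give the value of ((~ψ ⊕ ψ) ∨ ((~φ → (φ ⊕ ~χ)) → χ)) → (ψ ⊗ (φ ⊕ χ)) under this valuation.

~ψ = 1 − 0.894 = 0.106
~ψ ⊕ ψ = min(1, 0.106 + 0.894) = min(1, 1.000) = 1.000
~φ = 1 − 0.142 = 0.858
~χ = 1 − 0.982 = 0.018
φ ⊕ ~χ = min(1, 0.142 + 0.018) = min(1, 0.160) = 0.160
~φ → (φ ⊕ ~χ) = min(1, 1 − 0.858 + 0.160) = min(1, 0.302) = 0.302
(~φ → (φ ⊕ ~χ)) → χ = min(1, 1 − 0.302 + 0.982) = min(1, 1.680) = 1.000
(~ψ ⊕ ψ) ∨ ((~φ → (φ ⊕ ~χ)) → χ) = max(1.000, 1.000) = 1.000
φ ⊕ χ = min(1, 0.142 + 0.982) = min(1, 1.124) = 1.000
ψ ⊗ (φ ⊕ χ) = max(0, 0.894 + 1.000 − 1) = max(0, 0.894) = 0.894
((~ψ ⊕ ψ) ∨ ((~φ → (φ ⊕ ~χ)) → χ)) → (ψ ⊗ (φ ⊕ χ)) = min(1, 1 − 1.000 + 0.894) = min(1, 0.894) = 0.894

0.894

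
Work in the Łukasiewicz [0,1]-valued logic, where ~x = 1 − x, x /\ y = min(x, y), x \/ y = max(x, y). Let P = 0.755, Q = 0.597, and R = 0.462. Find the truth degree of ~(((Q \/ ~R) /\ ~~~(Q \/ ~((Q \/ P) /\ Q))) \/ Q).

~R = 1 − 0.462 = 0.538
Q \/ ~R = max(0.597, 0.538) = 0.597
Q \/ P = max(0.597, 0.755) = 0.755
(Q \/ P) /\ Q = min(0.755, 0.597) = 0.597
~((Q \/ P) /\ Q) = 1 − 0.597 = 0.403
Q \/ ~((Q \/ P) /\ Q) = max(0.597, 0.403) = 0.597
~(Q \/ ~((Q \/ P) /\ Q)) = 1 − 0.597 = 0.403
~~(Q \/ ~((Q \/ P) /\ Q)) = 1 − 0.403 = 0.597
~~~(Q \/ ~((Q \/ P) /\ Q)) = 1 − 0.597 = 0.403
(Q \/ ~R) /\ ~~~(Q \/ ~((Q \/ P) /\ Q)) = min(0.597, 0.403) = 0.403
((Q \/ ~R) /\ ~~~(Q \/ ~((Q \/ P) /\ Q))) \/ Q = max(0.403, 0.597) = 0.597
~(((Q \/ ~R) /\ ~~~(Q \/ ~((Q \/ P) /\ Q))) \/ Q) = 1 − 0.597 = 0.403

0.403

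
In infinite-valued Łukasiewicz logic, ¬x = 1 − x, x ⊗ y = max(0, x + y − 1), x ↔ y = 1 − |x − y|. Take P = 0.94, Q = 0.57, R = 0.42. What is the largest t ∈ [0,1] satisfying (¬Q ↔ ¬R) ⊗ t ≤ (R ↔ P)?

0.63

¬Q = 1 − 0.57 = 0.43
¬R = 1 − 0.42 = 0.58
¬Q ↔ ¬R = 1 − |0.43 − 0.58| = 1 − 0.15 = 0.85
So the left factor is ¬Q ↔ ¬R = 0.85.
R ↔ P = 1 − |0.42 − 0.94| = 1 − 0.52 = 0.48
So the right-hand bound is R ↔ P = 0.48.
The residuum of the Łukasiewicz t-norm gives the supremum: min(1, 1 − 0.85 + 0.48).
1 − 0.85 + 0.48 = 0.63, so t = min(1, 0.63) = 0.63.
Check: 0.85 ⊗ 0.63 = max(0, 0.48) = 0.48 ≤ 0.48.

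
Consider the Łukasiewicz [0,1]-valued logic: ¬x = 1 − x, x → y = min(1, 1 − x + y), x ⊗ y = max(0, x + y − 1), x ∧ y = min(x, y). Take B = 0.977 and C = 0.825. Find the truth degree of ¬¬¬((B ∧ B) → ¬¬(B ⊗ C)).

B ∧ B = min(0.977, 0.977) = 0.977
B ⊗ C = max(0, 0.977 + 0.825 − 1) = max(0, 0.802) = 0.802
¬(B ⊗ C) = 1 − 0.802 = 0.198
¬¬(B ⊗ C) = 1 − 0.198 = 0.802
(B ∧ B) → ¬¬(B ⊗ C) = min(1, 1 − 0.977 + 0.802) = min(1, 0.825) = 0.825
¬((B ∧ B) → ¬¬(B ⊗ C)) = 1 − 0.825 = 0.175
¬¬((B ∧ B) → ¬¬(B ⊗ C)) = 1 − 0.175 = 0.825
¬¬¬((B ∧ B) → ¬¬(B ⊗ C)) = 1 − 0.825 = 0.175

0.175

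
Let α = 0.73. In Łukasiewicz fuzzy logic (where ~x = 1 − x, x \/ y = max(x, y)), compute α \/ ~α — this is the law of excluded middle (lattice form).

~α = 1 − 0.73 = 0.27
α \/ ~α = max(0.73, 0.27) = 0.73
(The value 0.73 < 1 shows this instance is not satisfied; not a Ł∞-tautology — its value is max(a, 1−a).)

0.73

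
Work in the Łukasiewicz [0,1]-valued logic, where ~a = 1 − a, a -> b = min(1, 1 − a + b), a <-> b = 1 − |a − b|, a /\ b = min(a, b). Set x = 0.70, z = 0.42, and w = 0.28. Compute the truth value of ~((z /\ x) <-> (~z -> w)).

z /\ x = min(0.42, 0.70) = 0.42
~z = 1 − 0.42 = 0.58
~z -> w = min(1, 1 − 0.58 + 0.28) = min(1, 0.70) = 0.70
(z /\ x) <-> (~z -> w) = 1 − |0.42 − 0.70| = 1 − 0.28 = 0.72
~((z /\ x) <-> (~z -> w)) = 1 − 0.72 = 0.28

0.28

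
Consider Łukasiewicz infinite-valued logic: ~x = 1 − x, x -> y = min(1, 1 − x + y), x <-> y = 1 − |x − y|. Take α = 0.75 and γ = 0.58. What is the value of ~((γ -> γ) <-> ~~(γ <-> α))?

0.17

γ -> γ = min(1, 1 − 0.58 + 0.58) = min(1, 1.00) = 1.00
γ <-> α = 1 − |0.58 − 0.75| = 1 − 0.17 = 0.83
~(γ <-> α) = 1 − 0.83 = 0.17
~~(γ <-> α) = 1 − 0.17 = 0.83
(γ -> γ) <-> ~~(γ <-> α) = 1 − |1.00 − 0.83| = 1 − 0.17 = 0.83
~((γ -> γ) <-> ~~(γ <-> α)) = 1 − 0.83 = 0.17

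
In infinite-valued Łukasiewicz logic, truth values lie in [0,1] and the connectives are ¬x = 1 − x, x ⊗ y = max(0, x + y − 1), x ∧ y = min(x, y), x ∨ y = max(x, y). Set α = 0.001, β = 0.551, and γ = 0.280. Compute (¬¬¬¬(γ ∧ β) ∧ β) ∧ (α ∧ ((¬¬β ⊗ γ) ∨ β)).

0.001

γ ∧ β = min(0.280, 0.551) = 0.280
¬(γ ∧ β) = 1 − 0.280 = 0.720
¬¬(γ ∧ β) = 1 − 0.720 = 0.280
¬¬¬(γ ∧ β) = 1 − 0.280 = 0.720
¬¬¬¬(γ ∧ β) = 1 − 0.720 = 0.280
¬¬¬¬(γ ∧ β) ∧ β = min(0.280, 0.551) = 0.280
¬β = 1 − 0.551 = 0.449
¬¬β = 1 − 0.449 = 0.551
¬¬β ⊗ γ = max(0, 0.551 + 0.280 − 1) = max(0, -0.169) = 0.000
(¬¬β ⊗ γ) ∨ β = max(0.000, 0.551) = 0.551
α ∧ ((¬¬β ⊗ γ) ∨ β) = min(0.001, 0.551) = 0.001
(¬¬¬¬(γ ∧ β) ∧ β) ∧ (α ∧ ((¬¬β ⊗ γ) ∨ β)) = min(0.280, 0.001) = 0.001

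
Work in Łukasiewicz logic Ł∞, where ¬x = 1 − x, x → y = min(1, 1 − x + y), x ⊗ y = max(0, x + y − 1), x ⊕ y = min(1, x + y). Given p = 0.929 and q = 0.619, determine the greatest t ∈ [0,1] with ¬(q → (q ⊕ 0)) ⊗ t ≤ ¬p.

q ⊕ 0 = min(1, 0.619 + 0.000) = min(1, 0.619) = 0.619
q → (q ⊕ 0) = min(1, 1 − 0.619 + 0.619) = min(1, 1.000) = 1.000
¬(q → (q ⊕ 0)) = 1 − 1.000 = 0.000
So the left factor is ¬(q → (q ⊕ 0)) = 0.000.
¬p = 1 − 0.929 = 0.071
So the right-hand bound is ¬p = 0.071.
The residuum of the Łukasiewicz t-norm gives the supremum: min(1, 1 − 0.000 + 0.071).
1 − 0.000 + 0.071 = 1.071, so t = min(1, 1.071) = 1.000.
Check: 0.000 ⊗ 1.000 = max(0, 0.000) = 0.000 ≤ 0.071.

1.000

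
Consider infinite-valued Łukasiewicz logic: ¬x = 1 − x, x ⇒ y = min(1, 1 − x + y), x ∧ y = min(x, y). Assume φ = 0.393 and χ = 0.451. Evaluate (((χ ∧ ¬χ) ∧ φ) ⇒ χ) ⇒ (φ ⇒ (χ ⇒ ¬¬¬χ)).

1.000

¬χ = 1 − 0.451 = 0.549
χ ∧ ¬χ = min(0.451, 0.549) = 0.451
(χ ∧ ¬χ) ∧ φ = min(0.451, 0.393) = 0.393
((χ ∧ ¬χ) ∧ φ) ⇒ χ = min(1, 1 − 0.393 + 0.451) = min(1, 1.058) = 1.000
¬¬χ = 1 − 0.549 = 0.451
¬¬¬χ = 1 − 0.451 = 0.549
χ ⇒ ¬¬¬χ = min(1, 1 − 0.451 + 0.549) = min(1, 1.098) = 1.000
φ ⇒ (χ ⇒ ¬¬¬χ) = min(1, 1 − 0.393 + 1.000) = min(1, 1.607) = 1.000
(((χ ∧ ¬χ) ∧ φ) ⇒ χ) ⇒ (φ ⇒ (χ ⇒ ¬¬¬χ)) = min(1, 1 − 1.000 + 1.000) = min(1, 1.000) = 1.000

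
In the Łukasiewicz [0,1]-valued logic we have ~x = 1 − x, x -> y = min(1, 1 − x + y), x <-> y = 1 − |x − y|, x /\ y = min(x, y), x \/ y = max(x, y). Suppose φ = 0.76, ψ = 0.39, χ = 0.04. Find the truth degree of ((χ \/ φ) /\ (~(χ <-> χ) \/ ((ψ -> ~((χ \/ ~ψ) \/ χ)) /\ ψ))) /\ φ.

0.39

χ \/ φ = max(0.04, 0.76) = 0.76
χ <-> χ = 1 − |0.04 − 0.04| = 1 − 0.00 = 1.00
~(χ <-> χ) = 1 − 1.00 = 0.00
~ψ = 1 − 0.39 = 0.61
χ \/ ~ψ = max(0.04, 0.61) = 0.61
(χ \/ ~ψ) \/ χ = max(0.61, 0.04) = 0.61
~((χ \/ ~ψ) \/ χ) = 1 − 0.61 = 0.39
ψ -> ~((χ \/ ~ψ) \/ χ) = min(1, 1 − 0.39 + 0.39) = min(1, 1.00) = 1.00
(ψ -> ~((χ \/ ~ψ) \/ χ)) /\ ψ = min(1.00, 0.39) = 0.39
~(χ <-> χ) \/ ((ψ -> ~((χ \/ ~ψ) \/ χ)) /\ ψ) = max(0.00, 0.39) = 0.39
(χ \/ φ) /\ (~(χ <-> χ) \/ ((ψ -> ~((χ \/ ~ψ) \/ χ)) /\ ψ)) = min(0.76, 0.39) = 0.39
((χ \/ φ) /\ (~(χ <-> χ) \/ ((ψ -> ~((χ \/ ~ψ) \/ χ)) /\ ψ))) /\ φ = min(0.39, 0.76) = 0.39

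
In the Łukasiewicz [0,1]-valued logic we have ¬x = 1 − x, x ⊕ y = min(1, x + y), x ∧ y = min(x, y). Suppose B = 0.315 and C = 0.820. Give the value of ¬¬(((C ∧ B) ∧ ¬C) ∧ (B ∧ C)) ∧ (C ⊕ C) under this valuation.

0.180

C ∧ B = min(0.820, 0.315) = 0.315
¬C = 1 − 0.820 = 0.180
(C ∧ B) ∧ ¬C = min(0.315, 0.180) = 0.180
B ∧ C = min(0.315, 0.820) = 0.315
((C ∧ B) ∧ ¬C) ∧ (B ∧ C) = min(0.180, 0.315) = 0.180
¬(((C ∧ B) ∧ ¬C) ∧ (B ∧ C)) = 1 − 0.180 = 0.820
¬¬(((C ∧ B) ∧ ¬C) ∧ (B ∧ C)) = 1 − 0.820 = 0.180
C ⊕ C = min(1, 0.820 + 0.820) = min(1, 1.640) = 1.000
¬¬(((C ∧ B) ∧ ¬C) ∧ (B ∧ C)) ∧ (C ⊕ C) = min(0.180, 1.000) = 0.180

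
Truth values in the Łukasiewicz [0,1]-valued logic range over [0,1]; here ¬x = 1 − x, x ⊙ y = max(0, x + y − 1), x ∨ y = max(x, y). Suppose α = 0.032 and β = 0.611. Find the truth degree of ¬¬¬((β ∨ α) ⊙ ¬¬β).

β ∨ α = max(0.611, 0.032) = 0.611
¬β = 1 − 0.611 = 0.389
¬¬β = 1 − 0.389 = 0.611
(β ∨ α) ⊙ ¬¬β = max(0, 0.611 + 0.611 − 1) = max(0, 0.222) = 0.222
¬((β ∨ α) ⊙ ¬¬β) = 1 − 0.222 = 0.778
¬¬((β ∨ α) ⊙ ¬¬β) = 1 − 0.778 = 0.222
¬¬¬((β ∨ α) ⊙ ¬¬β) = 1 − 0.222 = 0.778

0.778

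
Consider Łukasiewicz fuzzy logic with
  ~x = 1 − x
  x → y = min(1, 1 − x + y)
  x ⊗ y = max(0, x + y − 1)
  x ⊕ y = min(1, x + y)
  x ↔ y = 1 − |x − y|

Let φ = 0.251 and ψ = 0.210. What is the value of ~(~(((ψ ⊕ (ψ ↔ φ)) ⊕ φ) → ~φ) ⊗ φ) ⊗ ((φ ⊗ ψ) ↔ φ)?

0.749

ψ ↔ φ = 1 − |0.210 − 0.251| = 1 − 0.041 = 0.959
ψ ⊕ (ψ ↔ φ) = min(1, 0.210 + 0.959) = min(1, 1.169) = 1.000
(ψ ⊕ (ψ ↔ φ)) ⊕ φ = min(1, 1.000 + 0.251) = min(1, 1.251) = 1.000
~φ = 1 − 0.251 = 0.749
((ψ ⊕ (ψ ↔ φ)) ⊕ φ) → ~φ = min(1, 1 − 1.000 + 0.749) = min(1, 0.749) = 0.749
~(((ψ ⊕ (ψ ↔ φ)) ⊕ φ) → ~φ) = 1 − 0.749 = 0.251
~(((ψ ⊕ (ψ ↔ φ)) ⊕ φ) → ~φ) ⊗ φ = max(0, 0.251 + 0.251 − 1) = max(0, -0.498) = 0.000
~(~(((ψ ⊕ (ψ ↔ φ)) ⊕ φ) → ~φ) ⊗ φ) = 1 − 0.000 = 1.000
φ ⊗ ψ = max(0, 0.251 + 0.210 − 1) = max(0, -0.539) = 0.000
(φ ⊗ ψ) ↔ φ = 1 − |0.000 − 0.251| = 1 − 0.251 = 0.749
~(~(((ψ ⊕ (ψ ↔ φ)) ⊕ φ) → ~φ) ⊗ φ) ⊗ ((φ ⊗ ψ) ↔ φ) = max(0, 1.000 + 0.749 − 1) = max(0, 0.749) = 0.749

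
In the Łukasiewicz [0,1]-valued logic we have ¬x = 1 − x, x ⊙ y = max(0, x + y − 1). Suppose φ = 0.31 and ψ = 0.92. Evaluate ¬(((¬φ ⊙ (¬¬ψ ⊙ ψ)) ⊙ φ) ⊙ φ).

1.00

¬φ = 1 − 0.31 = 0.69
¬ψ = 1 − 0.92 = 0.08
¬¬ψ = 1 − 0.08 = 0.92
¬¬ψ ⊙ ψ = max(0, 0.92 + 0.92 − 1) = max(0, 0.84) = 0.84
¬φ ⊙ (¬¬ψ ⊙ ψ) = max(0, 0.69 + 0.84 − 1) = max(0, 0.53) = 0.53
(¬φ ⊙ (¬¬ψ ⊙ ψ)) ⊙ φ = max(0, 0.53 + 0.31 − 1) = max(0, -0.16) = 0.00
((¬φ ⊙ (¬¬ψ ⊙ ψ)) ⊙ φ) ⊙ φ = max(0, 0.00 + 0.31 − 1) = max(0, -0.69) = 0.00
¬(((¬φ ⊙ (¬¬ψ ⊙ ψ)) ⊙ φ) ⊙ φ) = 1 − 0.00 = 1.00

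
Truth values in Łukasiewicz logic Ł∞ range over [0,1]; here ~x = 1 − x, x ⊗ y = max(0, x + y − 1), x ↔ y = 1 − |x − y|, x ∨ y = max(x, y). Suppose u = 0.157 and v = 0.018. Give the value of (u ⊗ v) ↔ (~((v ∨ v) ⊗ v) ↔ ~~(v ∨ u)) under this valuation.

0.843

u ⊗ v = max(0, 0.157 + 0.018 − 1) = max(0, -0.825) = 0.000
v ∨ v = max(0.018, 0.018) = 0.018
(v ∨ v) ⊗ v = max(0, 0.018 + 0.018 − 1) = max(0, -0.964) = 0.000
~((v ∨ v) ⊗ v) = 1 − 0.000 = 1.000
v ∨ u = max(0.018, 0.157) = 0.157
~(v ∨ u) = 1 − 0.157 = 0.843
~~(v ∨ u) = 1 − 0.843 = 0.157
~((v ∨ v) ⊗ v) ↔ ~~(v ∨ u) = 1 − |1.000 − 0.157| = 1 − 0.843 = 0.157
(u ⊗ v) ↔ (~((v ∨ v) ⊗ v) ↔ ~~(v ∨ u)) = 1 − |0.000 − 0.157| = 1 − 0.157 = 0.843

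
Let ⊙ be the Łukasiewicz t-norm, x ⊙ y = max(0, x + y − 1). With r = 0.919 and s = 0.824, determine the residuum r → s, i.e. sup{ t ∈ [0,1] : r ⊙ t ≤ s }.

0.905

The residuum of the Łukasiewicz t-norm gives the supremum: min(1, 1 − 0.919 + 0.824).
1 − 0.919 + 0.824 = 0.905, so t = min(1, 0.905) = 0.905.
Check: 0.919 ⊙ 0.905 = max(0, 0.824) = 0.824 ≤ 0.824.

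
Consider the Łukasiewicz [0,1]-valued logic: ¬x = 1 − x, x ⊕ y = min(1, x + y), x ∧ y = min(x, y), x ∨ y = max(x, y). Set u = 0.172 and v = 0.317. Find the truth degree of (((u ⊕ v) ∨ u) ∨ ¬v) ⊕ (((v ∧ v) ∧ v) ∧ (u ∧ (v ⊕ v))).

u ⊕ v = min(1, 0.172 + 0.317) = min(1, 0.489) = 0.489
(u ⊕ v) ∨ u = max(0.489, 0.172) = 0.489
¬v = 1 − 0.317 = 0.683
((u ⊕ v) ∨ u) ∨ ¬v = max(0.489, 0.683) = 0.683
v ∧ v = min(0.317, 0.317) = 0.317
(v ∧ v) ∧ v = min(0.317, 0.317) = 0.317
v ⊕ v = min(1, 0.317 + 0.317) = min(1, 0.634) = 0.634
u ∧ (v ⊕ v) = min(0.172, 0.634) = 0.172
((v ∧ v) ∧ v) ∧ (u ∧ (v ⊕ v)) = min(0.317, 0.172) = 0.172
(((u ⊕ v) ∨ u) ∨ ¬v) ⊕ (((v ∧ v) ∧ v) ∧ (u ∧ (v ⊕ v))) = min(1, 0.683 + 0.172) = min(1, 0.855) = 0.855

0.855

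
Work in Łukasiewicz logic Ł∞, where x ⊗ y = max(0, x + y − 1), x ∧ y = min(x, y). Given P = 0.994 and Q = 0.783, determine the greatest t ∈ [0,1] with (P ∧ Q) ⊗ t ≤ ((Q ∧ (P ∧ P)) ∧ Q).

1.000

P ∧ Q = min(0.994, 0.783) = 0.783
So the left factor is P ∧ Q = 0.783.
P ∧ P = min(0.994, 0.994) = 0.994
Q ∧ (P ∧ P) = min(0.783, 0.994) = 0.783
(Q ∧ (P ∧ P)) ∧ Q = min(0.783, 0.783) = 0.783
So the right-hand bound is (Q ∧ (P ∧ P)) ∧ Q = 0.783.
The residuum of the Łukasiewicz t-norm gives the supremum: min(1, 1 − 0.783 + 0.783).
1 − 0.783 + 0.783 = 1.000, so t = min(1, 1.000) = 1.000.
Check: 0.783 ⊗ 1.000 = max(0, 0.783) = 0.783 ≤ 0.783.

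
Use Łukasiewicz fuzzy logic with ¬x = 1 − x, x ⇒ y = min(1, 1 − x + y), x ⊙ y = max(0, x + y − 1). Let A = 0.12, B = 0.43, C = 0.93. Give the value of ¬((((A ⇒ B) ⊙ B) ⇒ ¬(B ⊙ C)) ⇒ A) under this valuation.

A ⇒ B = min(1, 1 − 0.12 + 0.43) = min(1, 1.31) = 1.00
(A ⇒ B) ⊙ B = max(0, 1.00 + 0.43 − 1) = max(0, 0.43) = 0.43
B ⊙ C = max(0, 0.43 + 0.93 − 1) = max(0, 0.36) = 0.36
¬(B ⊙ C) = 1 − 0.36 = 0.64
((A ⇒ B) ⊙ B) ⇒ ¬(B ⊙ C) = min(1, 1 − 0.43 + 0.64) = min(1, 1.21) = 1.00
(((A ⇒ B) ⊙ B) ⇒ ¬(B ⊙ C)) ⇒ A = min(1, 1 − 1.00 + 0.12) = min(1, 0.12) = 0.12
¬((((A ⇒ B) ⊙ B) ⇒ ¬(B ⊙ C)) ⇒ A) = 1 − 0.12 = 0.88

0.88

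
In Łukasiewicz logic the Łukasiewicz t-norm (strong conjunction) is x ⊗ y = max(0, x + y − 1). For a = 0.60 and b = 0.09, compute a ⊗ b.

a ⊗ b = max(0, 0.60 + 0.09 − 1) = max(0, -0.31) = 0.00
For comparison, the Gödel (minimum) t-norm min(x, y) would give 0.09.

0.00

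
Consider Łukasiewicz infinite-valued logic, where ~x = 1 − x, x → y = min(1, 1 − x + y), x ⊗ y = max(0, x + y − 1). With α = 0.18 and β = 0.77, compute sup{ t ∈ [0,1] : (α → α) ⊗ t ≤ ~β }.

0.23

α → α = min(1, 1 − 0.18 + 0.18) = min(1, 1.00) = 1.00
So the left factor is α → α = 1.00.
~β = 1 − 0.77 = 0.23
So the right-hand bound is ~β = 0.23.
The residuum of the Łukasiewicz t-norm gives the supremum: min(1, 1 − 1.00 + 0.23).
1 − 1.00 + 0.23 = 0.23, so t = min(1, 0.23) = 0.23.
Check: 1.00 ⊗ 0.23 = max(0, 0.23) = 0.23 ≤ 0.23.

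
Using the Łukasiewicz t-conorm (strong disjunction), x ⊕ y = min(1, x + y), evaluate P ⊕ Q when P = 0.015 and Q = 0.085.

P ⊕ Q = min(1, 0.015 + 0.085) = min(1, 0.100) = 0.100
For comparison, the Gödel t-conorm max(x, y) would give 0.085.

0.100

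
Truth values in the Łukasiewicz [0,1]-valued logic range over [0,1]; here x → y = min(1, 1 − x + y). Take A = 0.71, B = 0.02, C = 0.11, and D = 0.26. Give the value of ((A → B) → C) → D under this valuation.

0.46

A → B = min(1, 1 − 0.71 + 0.02) = min(1, 0.31) = 0.31
(A → B) → C = min(1, 1 − 0.31 + 0.11) = min(1, 0.80) = 0.80
((A → B) → C) → D = min(1, 1 − 0.80 + 0.26) = min(1, 0.46) = 0.46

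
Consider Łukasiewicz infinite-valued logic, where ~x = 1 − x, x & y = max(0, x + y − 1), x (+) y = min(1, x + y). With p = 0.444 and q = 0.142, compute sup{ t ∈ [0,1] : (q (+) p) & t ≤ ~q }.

1.000

q (+) p = min(1, 0.142 + 0.444) = min(1, 0.586) = 0.586
So the left factor is q (+) p = 0.586.
~q = 1 − 0.142 = 0.858
So the right-hand bound is ~q = 0.858.
The residuum of the Łukasiewicz t-norm gives the supremum: min(1, 1 − 0.586 + 0.858).
1 − 0.586 + 0.858 = 1.272, so t = min(1, 1.272) = 1.000.
Check: 0.586 & 1.000 = max(0, 0.586) = 0.586 ≤ 0.858.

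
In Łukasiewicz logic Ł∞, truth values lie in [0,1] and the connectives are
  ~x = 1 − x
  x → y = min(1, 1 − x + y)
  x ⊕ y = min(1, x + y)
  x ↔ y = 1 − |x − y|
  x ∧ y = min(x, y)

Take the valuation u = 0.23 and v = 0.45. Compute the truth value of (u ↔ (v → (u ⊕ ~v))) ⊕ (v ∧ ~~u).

0.46

~v = 1 − 0.45 = 0.55
u ⊕ ~v = min(1, 0.23 + 0.55) = min(1, 0.78) = 0.78
v → (u ⊕ ~v) = min(1, 1 − 0.45 + 0.78) = min(1, 1.33) = 1.00
u ↔ (v → (u ⊕ ~v)) = 1 − |0.23 − 1.00| = 1 − 0.77 = 0.23
~u = 1 − 0.23 = 0.77
~~u = 1 − 0.77 = 0.23
v ∧ ~~u = min(0.45, 0.23) = 0.23
(u ↔ (v → (u ⊕ ~v))) ⊕ (v ∧ ~~u) = min(1, 0.23 + 0.23) = min(1, 0.46) = 0.46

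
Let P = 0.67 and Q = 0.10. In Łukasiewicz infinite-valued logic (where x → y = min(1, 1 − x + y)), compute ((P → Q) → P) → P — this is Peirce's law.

P → Q = min(1, 1 − 0.67 + 0.10) = min(1, 0.43) = 0.43
(P → Q) → P = min(1, 1 − 0.43 + 0.67) = min(1, 1.24) = 1.00
((P → Q) → P) → P = min(1, 1 − 1.00 + 0.67) = min(1, 0.67) = 0.67
(The value 0.67 < 1 shows this instance is not satisfied; not a Ł∞-tautology in general.)

0.67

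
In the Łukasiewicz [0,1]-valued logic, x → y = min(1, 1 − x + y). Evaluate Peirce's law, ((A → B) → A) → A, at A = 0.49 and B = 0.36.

0.87

A → B = min(1, 1 − 0.49 + 0.36) = min(1, 0.87) = 0.87
(A → B) → A = min(1, 1 − 0.87 + 0.49) = min(1, 0.62) = 0.62
((A → B) → A) → A = min(1, 1 − 0.62 + 0.49) = min(1, 0.87) = 0.87
(The value 0.87 < 1 shows this instance is not satisfied; not a Ł∞-tautology in general.)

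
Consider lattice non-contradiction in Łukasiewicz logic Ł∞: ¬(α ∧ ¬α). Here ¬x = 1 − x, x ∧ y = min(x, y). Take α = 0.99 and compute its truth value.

¬α = 1 − 0.99 = 0.01
α ∧ ¬α = min(0.99, 0.01) = 0.01
¬(α ∧ ¬α) = 1 − 0.01 = 0.99
(The value 0.99 < 1 shows this instance is not satisfied; not a Ł∞-tautology — its value is 1 − min(a, 1−a).)

0.99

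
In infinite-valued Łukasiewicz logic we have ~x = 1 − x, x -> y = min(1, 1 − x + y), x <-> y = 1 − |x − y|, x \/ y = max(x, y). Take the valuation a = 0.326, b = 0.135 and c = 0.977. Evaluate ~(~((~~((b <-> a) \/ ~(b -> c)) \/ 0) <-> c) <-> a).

b <-> a = 1 − |0.135 − 0.326| = 1 − 0.191 = 0.809
b -> c = min(1, 1 − 0.135 + 0.977) = min(1, 1.842) = 1.000
~(b -> c) = 1 − 1.000 = 0.000
(b <-> a) \/ ~(b -> c) = max(0.809, 0.000) = 0.809
~((b <-> a) \/ ~(b -> c)) = 1 − 0.809 = 0.191
~~((b <-> a) \/ ~(b -> c)) = 1 − 0.191 = 0.809
~~((b <-> a) \/ ~(b -> c)) \/ 0 = max(0.809, 0.000) = 0.809
(~~((b <-> a) \/ ~(b -> c)) \/ 0) <-> c = 1 − |0.809 − 0.977| = 1 − 0.168 = 0.832
~((~~((b <-> a) \/ ~(b -> c)) \/ 0) <-> c) = 1 − 0.832 = 0.168
~((~~((b <-> a) \/ ~(b -> c)) \/ 0) <-> c) <-> a = 1 − |0.168 − 0.326| = 1 − 0.158 = 0.842
~(~((~~((b <-> a) \/ ~(b -> c)) \/ 0) <-> c) <-> a) = 1 − 0.842 = 0.158

0.158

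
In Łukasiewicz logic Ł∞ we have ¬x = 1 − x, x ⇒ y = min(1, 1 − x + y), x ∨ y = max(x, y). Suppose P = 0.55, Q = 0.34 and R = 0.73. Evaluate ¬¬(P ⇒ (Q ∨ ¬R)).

0.79

¬R = 1 − 0.73 = 0.27
Q ∨ ¬R = max(0.34, 0.27) = 0.34
P ⇒ (Q ∨ ¬R) = min(1, 1 − 0.55 + 0.34) = min(1, 0.79) = 0.79
¬(P ⇒ (Q ∨ ¬R)) = 1 − 0.79 = 0.21
¬¬(P ⇒ (Q ∨ ¬R)) = 1 − 0.21 = 0.79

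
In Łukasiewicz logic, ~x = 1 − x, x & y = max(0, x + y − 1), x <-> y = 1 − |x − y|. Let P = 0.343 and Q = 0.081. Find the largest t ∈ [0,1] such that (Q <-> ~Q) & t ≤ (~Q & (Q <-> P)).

1.000

~Q = 1 − 0.081 = 0.919
Q <-> ~Q = 1 − |0.081 − 0.919| = 1 − 0.838 = 0.162
So the left factor is Q <-> ~Q = 0.162.
Q <-> P = 1 − |0.081 − 0.343| = 1 − 0.262 = 0.738
~Q & (Q <-> P) = max(0, 0.919 + 0.738 − 1) = max(0, 0.657) = 0.657
So the right-hand bound is ~Q & (Q <-> P) = 0.657.
The residuum of the Łukasiewicz t-norm gives the supremum: min(1, 1 − 0.162 + 0.657).
1 − 0.162 + 0.657 = 1.495, so t = min(1, 1.495) = 1.000.
Check: 0.162 & 1.000 = max(0, 0.162) = 0.162 ≤ 0.657.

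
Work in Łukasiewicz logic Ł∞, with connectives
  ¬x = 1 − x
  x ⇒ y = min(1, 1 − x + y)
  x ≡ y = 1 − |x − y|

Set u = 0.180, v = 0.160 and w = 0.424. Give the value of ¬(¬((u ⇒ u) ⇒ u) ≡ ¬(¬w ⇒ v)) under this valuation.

0.404

u ⇒ u = min(1, 1 − 0.180 + 0.180) = min(1, 1.000) = 1.000
(u ⇒ u) ⇒ u = min(1, 1 − 1.000 + 0.180) = min(1, 0.180) = 0.180
¬((u ⇒ u) ⇒ u) = 1 − 0.180 = 0.820
¬w = 1 − 0.424 = 0.576
¬w ⇒ v = min(1, 1 − 0.576 + 0.160) = min(1, 0.584) = 0.584
¬(¬w ⇒ v) = 1 − 0.584 = 0.416
¬((u ⇒ u) ⇒ u) ≡ ¬(¬w ⇒ v) = 1 − |0.820 − 0.416| = 1 − 0.404 = 0.596
¬(¬((u ⇒ u) ⇒ u) ≡ ¬(¬w ⇒ v)) = 1 − 0.596 = 0.404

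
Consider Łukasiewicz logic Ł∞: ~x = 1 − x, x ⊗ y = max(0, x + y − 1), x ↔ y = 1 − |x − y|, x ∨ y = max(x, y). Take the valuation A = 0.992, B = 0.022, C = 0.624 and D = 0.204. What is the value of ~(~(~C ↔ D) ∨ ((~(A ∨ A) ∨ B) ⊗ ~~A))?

0.828

~C = 1 − 0.624 = 0.376
~C ↔ D = 1 − |0.376 − 0.204| = 1 − 0.172 = 0.828
~(~C ↔ D) = 1 − 0.828 = 0.172
A ∨ A = max(0.992, 0.992) = 0.992
~(A ∨ A) = 1 − 0.992 = 0.008
~(A ∨ A) ∨ B = max(0.008, 0.022) = 0.022
~A = 1 − 0.992 = 0.008
~~A = 1 − 0.008 = 0.992
(~(A ∨ A) ∨ B) ⊗ ~~A = max(0, 0.022 + 0.992 − 1) = max(0, 0.014) = 0.014
~(~C ↔ D) ∨ ((~(A ∨ A) ∨ B) ⊗ ~~A) = max(0.172, 0.014) = 0.172
~(~(~C ↔ D) ∨ ((~(A ∨ A) ∨ B) ⊗ ~~A)) = 1 − 0.172 = 0.828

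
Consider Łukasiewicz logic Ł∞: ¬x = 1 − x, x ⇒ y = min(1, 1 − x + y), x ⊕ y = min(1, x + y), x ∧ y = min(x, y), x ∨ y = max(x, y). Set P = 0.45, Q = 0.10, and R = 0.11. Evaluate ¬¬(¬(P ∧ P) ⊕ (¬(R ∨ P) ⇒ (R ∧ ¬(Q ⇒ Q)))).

P ∧ P = min(0.45, 0.45) = 0.45
¬(P ∧ P) = 1 − 0.45 = 0.55
R ∨ P = max(0.11, 0.45) = 0.45
¬(R ∨ P) = 1 − 0.45 = 0.55
Q ⇒ Q = min(1, 1 − 0.10 + 0.10) = min(1, 1.00) = 1.00
¬(Q ⇒ Q) = 1 − 1.00 = 0.00
R ∧ ¬(Q ⇒ Q) = min(0.11, 0.00) = 0.00
¬(R ∨ P) ⇒ (R ∧ ¬(Q ⇒ Q)) = min(1, 1 − 0.55 + 0.00) = min(1, 0.45) = 0.45
¬(P ∧ P) ⊕ (¬(R ∨ P) ⇒ (R ∧ ¬(Q ⇒ Q))) = min(1, 0.55 + 0.45) = min(1, 1.00) = 1.00
¬(¬(P ∧ P) ⊕ (¬(R ∨ P) ⇒ (R ∧ ¬(Q ⇒ Q)))) = 1 − 1.00 = 0.00
¬¬(¬(P ∧ P) ⊕ (¬(R ∨ P) ⇒ (R ∧ ¬(Q ⇒ Q)))) = 1 − 0.00 = 1.00

1.00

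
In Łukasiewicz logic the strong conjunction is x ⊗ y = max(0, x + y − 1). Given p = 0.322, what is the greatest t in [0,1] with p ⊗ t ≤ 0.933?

1.000

The residuum of the Łukasiewicz t-norm gives the supremum: min(1, 1 − 0.322 + 0.933).
1 − 0.322 + 0.933 = 1.611, so t = min(1, 1.611) = 1.000.
Check: 0.322 ⊗ 1.000 = max(0, 0.322) = 0.322 ≤ 0.933.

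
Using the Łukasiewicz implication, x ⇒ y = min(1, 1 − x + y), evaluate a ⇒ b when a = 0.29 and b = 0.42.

1.00

a ⇒ b = min(1, 1 − 0.29 + 0.42) = min(1, 1.13) = 1.00
For comparison, the Gödel implication (1 if x ≤ y else y) would give 1.00.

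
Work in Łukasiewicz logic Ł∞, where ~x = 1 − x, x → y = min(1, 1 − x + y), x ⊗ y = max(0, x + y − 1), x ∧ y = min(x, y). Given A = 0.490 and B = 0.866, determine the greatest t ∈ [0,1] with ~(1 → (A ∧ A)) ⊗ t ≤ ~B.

0.624

A ∧ A = min(0.490, 0.490) = 0.490
1 → (A ∧ A) = min(1, 1 − 1.000 + 0.490) = min(1, 0.490) = 0.490
~(1 → (A ∧ A)) = 1 − 0.490 = 0.510
So the left factor is ~(1 → (A ∧ A)) = 0.510.
~B = 1 − 0.866 = 0.134
So the right-hand bound is ~B = 0.134.
The residuum of the Łukasiewicz t-norm gives the supremum: min(1, 1 − 0.510 + 0.134).
1 − 0.510 + 0.134 = 0.624, so t = min(1, 0.624) = 0.624.
Check: 0.510 ⊗ 0.624 = max(0, 0.134) = 0.134 ≤ 0.134.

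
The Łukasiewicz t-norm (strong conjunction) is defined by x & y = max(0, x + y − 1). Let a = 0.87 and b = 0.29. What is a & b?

0.16

a & b = max(0, 0.87 + 0.29 − 1) = max(0, 0.16) = 0.16
For comparison, the Gödel (minimum) t-norm min(x, y) would give 0.29.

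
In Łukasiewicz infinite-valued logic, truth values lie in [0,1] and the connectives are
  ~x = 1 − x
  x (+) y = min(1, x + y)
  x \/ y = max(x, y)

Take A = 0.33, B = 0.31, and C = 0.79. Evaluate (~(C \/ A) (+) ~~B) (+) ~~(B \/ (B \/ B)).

0.83

C \/ A = max(0.79, 0.33) = 0.79
~(C \/ A) = 1 − 0.79 = 0.21
~B = 1 − 0.31 = 0.69
~~B = 1 − 0.69 = 0.31
~(C \/ A) (+) ~~B = min(1, 0.21 + 0.31) = min(1, 0.52) = 0.52
B \/ B = max(0.31, 0.31) = 0.31
B \/ (B \/ B) = max(0.31, 0.31) = 0.31
~(B \/ (B \/ B)) = 1 − 0.31 = 0.69
~~(B \/ (B \/ B)) = 1 − 0.69 = 0.31
(~(C \/ A) (+) ~~B) (+) ~~(B \/ (B \/ B)) = min(1, 0.52 + 0.31) = min(1, 0.83) = 0.83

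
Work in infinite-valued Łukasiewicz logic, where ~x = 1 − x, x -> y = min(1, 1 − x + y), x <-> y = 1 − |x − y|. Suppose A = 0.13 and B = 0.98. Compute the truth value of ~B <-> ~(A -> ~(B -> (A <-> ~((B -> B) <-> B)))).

~B = 1 − 0.98 = 0.02
B -> B = min(1, 1 − 0.98 + 0.98) = min(1, 1.00) = 1.00
(B -> B) <-> B = 1 − |1.00 − 0.98| = 1 − 0.02 = 0.98
~((B -> B) <-> B) = 1 − 0.98 = 0.02
A <-> ~((B -> B) <-> B) = 1 − |0.13 − 0.02| = 1 − 0.11 = 0.89
B -> (A <-> ~((B -> B) <-> B)) = min(1, 1 − 0.98 + 0.89) = min(1, 0.91) = 0.91
~(B -> (A <-> ~((B -> B) <-> B))) = 1 − 0.91 = 0.09
A -> ~(B -> (A <-> ~((B -> B) <-> B))) = min(1, 1 − 0.13 + 0.09) = min(1, 0.96) = 0.96
~(A -> ~(B -> (A <-> ~((B -> B) <-> B)))) = 1 − 0.96 = 0.04
~B <-> ~(A -> ~(B -> (A <-> ~((B -> B) <-> B)))) = 1 − |0.02 − 0.04| = 1 − 0.02 = 0.98

0.98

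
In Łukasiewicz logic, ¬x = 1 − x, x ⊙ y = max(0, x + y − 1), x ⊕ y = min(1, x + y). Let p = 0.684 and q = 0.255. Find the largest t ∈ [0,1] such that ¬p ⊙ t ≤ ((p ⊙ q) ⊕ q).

0.939

¬p = 1 − 0.684 = 0.316
So the left factor is ¬p = 0.316.
p ⊙ q = max(0, 0.684 + 0.255 − 1) = max(0, -0.061) = 0.000
(p ⊙ q) ⊕ q = min(1, 0.000 + 0.255) = min(1, 0.255) = 0.255
So the right-hand bound is (p ⊙ q) ⊕ q = 0.255.
The residuum of the Łukasiewicz t-norm gives the supremum: min(1, 1 − 0.316 + 0.255).
1 − 0.316 + 0.255 = 0.939, so t = min(1, 0.939) = 0.939.
Check: 0.316 ⊙ 0.939 = max(0, 0.255) = 0.255 ≤ 0.255.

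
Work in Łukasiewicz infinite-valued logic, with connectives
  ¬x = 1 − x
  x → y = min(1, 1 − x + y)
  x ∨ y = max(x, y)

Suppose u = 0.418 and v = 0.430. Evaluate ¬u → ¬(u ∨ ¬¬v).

0.988

¬u = 1 − 0.418 = 0.582
¬v = 1 − 0.430 = 0.570
¬¬v = 1 − 0.570 = 0.430
u ∨ ¬¬v = max(0.418, 0.430) = 0.430
¬(u ∨ ¬¬v) = 1 − 0.430 = 0.570
¬u → ¬(u ∨ ¬¬v) = min(1, 1 − 0.582 + 0.570) = min(1, 0.988) = 0.988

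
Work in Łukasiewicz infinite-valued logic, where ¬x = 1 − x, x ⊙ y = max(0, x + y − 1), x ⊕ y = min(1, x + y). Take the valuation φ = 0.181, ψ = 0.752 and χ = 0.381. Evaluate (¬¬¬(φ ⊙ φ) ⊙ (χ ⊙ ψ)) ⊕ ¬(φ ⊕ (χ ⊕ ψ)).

0.133

φ ⊙ φ = max(0, 0.181 + 0.181 − 1) = max(0, -0.638) = 0.000
¬(φ ⊙ φ) = 1 − 0.000 = 1.000
¬¬(φ ⊙ φ) = 1 − 1.000 = 0.000
¬¬¬(φ ⊙ φ) = 1 − 0.000 = 1.000
χ ⊙ ψ = max(0, 0.381 + 0.752 − 1) = max(0, 0.133) = 0.133
¬¬¬(φ ⊙ φ) ⊙ (χ ⊙ ψ) = max(0, 1.000 + 0.133 − 1) = max(0, 0.133) = 0.133
χ ⊕ ψ = min(1, 0.381 + 0.752) = min(1, 1.133) = 1.000
φ ⊕ (χ ⊕ ψ) = min(1, 0.181 + 1.000) = min(1, 1.181) = 1.000
¬(φ ⊕ (χ ⊕ ψ)) = 1 − 1.000 = 0.000
(¬¬¬(φ ⊙ φ) ⊙ (χ ⊙ ψ)) ⊕ ¬(φ ⊕ (χ ⊕ ψ)) = min(1, 0.133 + 0.000) = min(1, 0.133) = 0.133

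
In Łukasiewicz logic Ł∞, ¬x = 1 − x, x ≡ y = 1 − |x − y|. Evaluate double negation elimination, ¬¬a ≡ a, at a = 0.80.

¬a = 1 − 0.80 = 0.20
¬¬a = 1 − 0.20 = 0.80
¬¬a ≡ a = 1 − |0.80 − 0.80| = 1 − 0.00 = 1.00
(As expected: always 1 in Ł∞ since negation is involutive.)

1.00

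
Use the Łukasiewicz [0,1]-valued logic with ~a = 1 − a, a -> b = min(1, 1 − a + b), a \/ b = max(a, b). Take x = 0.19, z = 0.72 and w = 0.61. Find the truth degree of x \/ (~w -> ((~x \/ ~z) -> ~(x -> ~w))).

0.80

~w = 1 − 0.61 = 0.39
~x = 1 − 0.19 = 0.81
~z = 1 − 0.72 = 0.28
~x \/ ~z = max(0.81, 0.28) = 0.81
x -> ~w = min(1, 1 − 0.19 + 0.39) = min(1, 1.20) = 1.00
~(x -> ~w) = 1 − 1.00 = 0.00
(~x \/ ~z) -> ~(x -> ~w) = min(1, 1 − 0.81 + 0.00) = min(1, 0.19) = 0.19
~w -> ((~x \/ ~z) -> ~(x -> ~w)) = min(1, 1 − 0.39 + 0.19) = min(1, 0.80) = 0.80
x \/ (~w -> ((~x \/ ~z) -> ~(x -> ~w))) = max(0.19, 0.80) = 0.80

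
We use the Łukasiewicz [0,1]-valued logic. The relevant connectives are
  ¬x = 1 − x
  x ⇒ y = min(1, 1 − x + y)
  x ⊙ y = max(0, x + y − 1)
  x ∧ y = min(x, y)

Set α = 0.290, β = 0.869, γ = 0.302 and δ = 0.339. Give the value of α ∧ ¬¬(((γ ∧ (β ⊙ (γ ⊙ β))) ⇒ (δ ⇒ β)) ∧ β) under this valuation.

0.290

γ ⊙ β = max(0, 0.302 + 0.869 − 1) = max(0, 0.171) = 0.171
β ⊙ (γ ⊙ β) = max(0, 0.869 + 0.171 − 1) = max(0, 0.040) = 0.040
γ ∧ (β ⊙ (γ ⊙ β)) = min(0.302, 0.040) = 0.040
δ ⇒ β = min(1, 1 − 0.339 + 0.869) = min(1, 1.530) = 1.000
(γ ∧ (β ⊙ (γ ⊙ β))) ⇒ (δ ⇒ β) = min(1, 1 − 0.040 + 1.000) = min(1, 1.960) = 1.000
((γ ∧ (β ⊙ (γ ⊙ β))) ⇒ (δ ⇒ β)) ∧ β = min(1.000, 0.869) = 0.869
¬(((γ ∧ (β ⊙ (γ ⊙ β))) ⇒ (δ ⇒ β)) ∧ β) = 1 − 0.869 = 0.131
¬¬(((γ ∧ (β ⊙ (γ ⊙ β))) ⇒ (δ ⇒ β)) ∧ β) = 1 − 0.131 = 0.869
α ∧ ¬¬(((γ ∧ (β ⊙ (γ ⊙ β))) ⇒ (δ ⇒ β)) ∧ β) = min(0.290, 0.869) = 0.290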